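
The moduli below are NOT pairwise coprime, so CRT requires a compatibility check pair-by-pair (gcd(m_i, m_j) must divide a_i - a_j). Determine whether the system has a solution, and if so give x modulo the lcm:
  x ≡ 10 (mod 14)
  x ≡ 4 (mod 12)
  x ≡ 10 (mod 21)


Moduli 14, 12, 21 are not pairwise coprime, so CRT works modulo lcm(m_i) when all pairwise compatibility conditions hold.
Pairwise compatibility: gcd(m_i, m_j) must divide a_i - a_j for every pair.
Merge one congruence at a time:
  Start: x ≡ 10 (mod 14).
  Combine with x ≡ 4 (mod 12): gcd(14, 12) = 2; 4 - 10 = -6, which IS divisible by 2, so compatible.
    Write x = 10 + 14·t and substitute into x ≡ 4 (mod 12): 14·t ≡ 4 − 10 = -6 (mod 12).
    Divide the congruence (and modulus) by g = 2: 7·t ≡ -3 (mod 6).
    Reduce coefficients mod 6: 1·t ≡ 3 (mod 6).
    So t ≡ 3 (mod 6).
    Then x = 10 + 14·3 = 52, valid modulo lcm(14, 12) = 84: x ≡ 52 (mod 84).
  Combine with x ≡ 10 (mod 21): gcd(84, 21) = 21; 10 - 52 = -42, which IS divisible by 21, so compatible.
    Write x = 52 + 84·t and substitute into x ≡ 10 (mod 21): 84·t ≡ 10 − 52 = -42 (mod 21).
    Divide the congruence (and modulus) by g = 21: 4·t ≡ -2 (mod 1).
    Modulo 1 every t works; take t = 0.
    Then x = 52 + 84·0 = 52, valid modulo lcm(84, 21) = 84: x ≡ 52 (mod 84).
Verify: 52 mod 14 = 10, 52 mod 12 = 4, 52 mod 21 = 10.

x ≡ 52 (mod 84).


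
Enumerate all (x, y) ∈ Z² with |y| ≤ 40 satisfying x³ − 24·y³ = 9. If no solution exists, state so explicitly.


The equation is x³ - 24y³ = 9. For fixed y, x³ = 24·y³ + 9, so a solution requires the RHS to be a perfect cube.
Strategy: iterate y from -40 to 40, compute RHS = 24·y³ + 9, and check whether it is a (positive or negative) perfect cube.
Check small values of y:
  y = 0: RHS = 9 is not a perfect cube.
  y = 1: RHS = 33 is not a perfect cube.
  y = -1: RHS = -15 is not a perfect cube.
  y = 2: RHS = 201 is not a perfect cube.
  y = -2: RHS = -183 is not a perfect cube.
  y = 3: RHS = 657 is not a perfect cube.
  y = -3: RHS = -639 is not a perfect cube.
Continuing the search up to |y| = 40 finds no solutions either.
No (x, y) in the scanned range satisfies the equation.

No integer solutions with |y| ≤ 40.


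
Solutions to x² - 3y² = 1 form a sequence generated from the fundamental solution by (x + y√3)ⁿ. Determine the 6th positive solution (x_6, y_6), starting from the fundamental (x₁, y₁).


Step 1: Find the fundamental solution (x₁, y₁) of x² - 3y² = 1.
  Expand √3 as a continued fraction. a₀ = ⌊√3⌋ = 1; iterate m_{k+1} = d_k·a_k − m_k, d_{k+1} = (3 − m_{k+1}²)/d_k, a_{k+1} = ⌊(a₀ + m_{k+1})/d_{k+1}⌋ (starting m₀ = 0, d₀ = 1), with convergents p_k = a_k·p_{k-1} + p_{k-2}, q_k = a_k·q_{k-1} + q_{k-2} (p₋₁ = 1, q₋₁ = 0):
  k = 0: a₀ = 1; p₀/q₀ = 1/1; p₀² − 3·q₀² = 1 − 3 = -2.
  k = 1: m = 1, d = 2, a = ⌊(1 + 1)/2⌋ = 1; p/q = (1·1 + 1)/(1·1 + 0) = 2/1; p² − 3·q² = 4 − 3 = 1.
  The first convergent with p² − 3·q² = 1 gives the fundamental solution (x₁, y₁) = (2, 1).
Step 2: Apply the recurrence (x_{n+1}, y_{n+1}) = (x₁x_n + 3y₁y_n, x₁y_n + y₁x_n) repeatedly.
  From (x_1, y_1) = (2, 1): x_2 = 2·2 + 3·1·1 = 7; y_2 = 2·1 + 1·2 = 4.
  From (x_2, y_2) = (7, 4): x_3 = 2·7 + 3·1·4 = 26; y_3 = 2·4 + 1·7 = 15.
  From (x_3, y_3) = (26, 15): x_4 = 2·26 + 3·1·15 = 97; y_4 = 2·15 + 1·26 = 56.
  From (x_4, y_4) = (97, 56): x_5 = 2·97 + 3·1·56 = 362; y_5 = 2·56 + 1·97 = 209.
  From (x_5, y_5) = (362, 209): x_6 = 2·362 + 3·1·209 = 1351; y_6 = 2·209 + 1·362 = 780.
Step 3: Verify x_6² - 3·y_6² = 1825201 - 1825200 = 1 (should be 1). ✓

(x_1, y_1) = (2, 1); (x_6, y_6) = (1351, 780).


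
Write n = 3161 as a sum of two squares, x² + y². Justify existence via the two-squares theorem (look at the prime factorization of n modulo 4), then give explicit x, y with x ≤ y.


Step 1: Factor n = 3161 = 29 · 109.
Step 2: Check the mod-4 condition on each prime factor: 29 ≡ 1 (mod 4), exponent 1; 109 ≡ 1 (mod 4), exponent 1.
All primes ≡ 3 (mod 4) appear to even exponent (or don't appear), so by the two-squares theorem n IS expressible as a sum of two squares.
Step 3: Build a representation. Here n = 29 · 109 is a product of primes ≡ 1 (mod 4). Each prime p ≡ 1 (mod 4) is itself a sum of two squares; find a² by testing p − a² for a perfect square:
  29: 29 − 1² = 28, 29 − 2² = 25 = 5² ⇒ 29 = 2² + 5².
  109: 109 − 1² = 108, 109 − 2² = 105, 109 − 3² = 100 = 10² ⇒ 109 = 3² + 10².
  Combine using the Brahmagupta–Fibonacci identity (a² + b²)(c² + d²) = (ac − bd)² + (ad + bc)² = (ac + bd)² + (ad − bc)²:
  29 · 109 = 3161: from (2² + 5²)(3² + 10²), take (2·3 − 5·10, 2·10 + 5·3) = (6 − 50, 20 + 15) = (-44, 35); dropping signs (only squares matter) gives (44, 35); check 44² + 35² = 1936 + 1225 = 3161 ✓.
Step 4: Order so x ≤ y and verify: 35² + 44² = 1225 + 1936 = 3161 = n. ✓

n = 3161 = 35² + 44² (one valid representation with x ≤ y).


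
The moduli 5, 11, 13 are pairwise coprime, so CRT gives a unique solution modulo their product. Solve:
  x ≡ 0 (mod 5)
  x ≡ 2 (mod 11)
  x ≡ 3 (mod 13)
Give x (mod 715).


Moduli 5, 11, 13 are pairwise coprime; by CRT there is a unique solution modulo M = 5 · 11 · 13 = 715.
Solve pairwise, accumulating the modulus:
  Start with x ≡ 0 (mod 5).
  Combine with x ≡ 2 (mod 11): since gcd(5, 11) = 1, we get a unique residue mod 55.
    Write x = 0 + 5·t and substitute into x ≡ 2 (mod 11): 5·t ≡ 2 − 0 = 2 (mod 11).
    The inverse of 5 mod 11 is 9 (since 5·9 = 45 = 4·11 + 1), so t ≡ 9·2 = 18 ≡ 7 (mod 11).
    Then x = 0 + 5·7 = 35, valid modulo lcm(5, 11) = 55: x ≡ 35 (mod 55).
  Combine with x ≡ 3 (mod 13): since gcd(55, 13) = 1, we get a unique residue mod 715.
    Write x = 35 + 55·t and substitute into x ≡ 3 (mod 13): 55·t ≡ 3 − 35 = -32 (mod 13).
    Reduce coefficients mod 13: 3·t ≡ 7 (mod 13).
    The inverse of 3 mod 13 is 9 (since 3·9 = 27 = 2·13 + 1), so t ≡ 9·7 = 63 ≡ 11 (mod 13).
    Then x = 35 + 55·11 = 640, valid modulo lcm(55, 13) = 715: x ≡ 640 (mod 715).
Verify: 640 mod 5 = 0 ✓, 640 mod 11 = 2 ✓, 640 mod 13 = 3 ✓.

x ≡ 640 (mod 715).


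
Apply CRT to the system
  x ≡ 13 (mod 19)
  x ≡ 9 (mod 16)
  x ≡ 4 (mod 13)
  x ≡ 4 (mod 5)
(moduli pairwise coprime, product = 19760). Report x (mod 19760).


Product of moduli M = 19 · 16 · 13 · 5 = 19760.
Merge one congruence at a time:
  Start: x ≡ 13 (mod 19).
  Combine with x ≡ 9 (mod 16); new modulus lcm = 304.
    Write x = 13 + 19·t and substitute into x ≡ 9 (mod 16): 19·t ≡ 9 − 13 = -4 (mod 16).
    Reduce coefficients mod 16: 3·t ≡ 12 (mod 16).
    The inverse of 3 mod 16 is 11 (since 3·11 = 33 = 2·16 + 1), so t ≡ 11·12 = 132 ≡ 4 (mod 16).
    Then x = 13 + 19·4 = 89, valid modulo lcm(19, 16) = 304: x ≡ 89 (mod 304).
  Combine with x ≡ 4 (mod 13); new modulus lcm = 3952.
    Write x = 89 + 304·t and substitute into x ≡ 4 (mod 13): 304·t ≡ 4 − 89 = -85 (mod 13).
    Reduce coefficients mod 13: 5·t ≡ 6 (mod 13).
    The inverse of 5 mod 13 is 8 (since 5·8 = 40 = 3·13 + 1), so t ≡ 8·6 = 48 ≡ 9 (mod 13).
    Then x = 89 + 304·9 = 2825, valid modulo lcm(304, 13) = 3952: x ≡ 2825 (mod 3952).
  Combine with x ≡ 4 (mod 5); new modulus lcm = 19760.
    Write x = 2825 + 3952·t and substitute into x ≡ 4 (mod 5): 3952·t ≡ 4 − 2825 = -2821 (mod 5).
    Reduce coefficients mod 5: 2·t ≡ 4 (mod 5).
    The inverse of 2 mod 5 is 3 (since 2·3 = 6 = 1·5 + 1), so t ≡ 3·4 = 12 ≡ 2 (mod 5).
    Then x = 2825 + 3952·2 = 10729, valid modulo lcm(3952, 5) = 19760: x ≡ 10729 (mod 19760).
Verify against each original: 10729 mod 19 = 13, 10729 mod 16 = 9, 10729 mod 13 = 4, 10729 mod 5 = 4.

x ≡ 10729 (mod 19760).


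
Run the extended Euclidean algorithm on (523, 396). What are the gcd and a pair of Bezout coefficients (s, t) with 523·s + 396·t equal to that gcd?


Euclidean algorithm on (523, 396) — divide until remainder is 0:
  523 = 1 · 396 + 127
  396 = 3 · 127 + 15
  127 = 8 · 15 + 7
  15 = 2 · 7 + 1
  7 = 7 · 1 + 0
gcd(523, 396) = 1.
Track Bezout coefficients alongside the remainders: start with r₀ = 523 = a·1 + b·0 (s = 1, t = 0) and r₁ = 396 = a·0 + b·1 (s = 0, t = 1); each new remainder r_{k+1} = r_{k-1} − q_k·r_k inherits s_{k+1} = s_{k-1} − q_k·s_k, t_{k+1} = t_{k-1} − q_k·t_k, so r_k = a·s_k + b·t_k at every step:
  q = 1: r = 127, s = 1 − 1·0 = 1, t = 0 − 1·1 = -1  (check: 523·1 + 396·(-1) = 127)
  q = 3: r = 15, s = 0 − 3·1 = -3, t = 1 − 3·(-1) = 4  (check: 523·(-3) + 396·4 = 15)
  q = 8: r = 7, s = 1 − 8·(-3) = 25, t = -1 − 8·4 = -33  (check: 523·25 + 396·(-33) = 7)
  q = 2: r = 1, s = -3 − 2·25 = -53, t = 4 − 2·(-33) = 70  (check: 523·(-53) + 396·70 = 1)
The row with r = 1 (the gcd) gives the Bezout coefficients s = -53, t = 70.
Result: 523 · (-53) + 396 · (70) = 1.

gcd(523, 396) = 1; s = -53, t = 70 (check: 523·(-53) + 396·70 = 1).


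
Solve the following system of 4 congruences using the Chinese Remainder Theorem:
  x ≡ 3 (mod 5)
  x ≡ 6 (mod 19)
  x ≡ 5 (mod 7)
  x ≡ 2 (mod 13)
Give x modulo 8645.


Product of moduli M = 5 · 19 · 7 · 13 = 8645.
Merge one congruence at a time:
  Start: x ≡ 3 (mod 5).
  Combine with x ≡ 6 (mod 19); new modulus lcm = 95.
    Write x = 3 + 5·t and substitute into x ≡ 6 (mod 19): 5·t ≡ 6 − 3 = 3 (mod 19).
    The inverse of 5 mod 19 is 4 (since 5·4 = 20 = 1·19 + 1), so t ≡ 4·3 = 12 ≡ 12 (mod 19).
    Then x = 3 + 5·12 = 63, valid modulo lcm(5, 19) = 95: x ≡ 63 (mod 95).
  Combine with x ≡ 5 (mod 7); new modulus lcm = 665.
    Write x = 63 + 95·t and substitute into x ≡ 5 (mod 7): 95·t ≡ 5 − 63 = -58 (mod 7).
    Reduce coefficients mod 7: 4·t ≡ 5 (mod 7).
    The inverse of 4 mod 7 is 2 (since 4·2 = 8 = 1·7 + 1), so t ≡ 2·5 = 10 ≡ 3 (mod 7).
    Then x = 63 + 95·3 = 348, valid modulo lcm(95, 7) = 665: x ≡ 348 (mod 665).
  Combine with x ≡ 2 (mod 13); new modulus lcm = 8645.
    Write x = 348 + 665·t and substitute into x ≡ 2 (mod 13): 665·t ≡ 2 − 348 = -346 (mod 13).
    Reduce coefficients mod 13: 2·t ≡ 5 (mod 13).
    The inverse of 2 mod 13 is 7 (since 2·7 = 14 = 1·13 + 1), so t ≡ 7·5 = 35 ≡ 9 (mod 13).
    Then x = 348 + 665·9 = 6333, valid modulo lcm(665, 13) = 8645: x ≡ 6333 (mod 8645).
Verify against each original: 6333 mod 5 = 3, 6333 mod 19 = 6, 6333 mod 7 = 5, 6333 mod 13 = 2.

x ≡ 6333 (mod 8645).


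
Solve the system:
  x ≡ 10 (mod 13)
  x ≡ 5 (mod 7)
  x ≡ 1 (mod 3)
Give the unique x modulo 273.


Moduli 13, 7, 3 are pairwise coprime; by CRT there is a unique solution modulo M = 13 · 7 · 3 = 273.
Solve pairwise, accumulating the modulus:
  Start with x ≡ 10 (mod 13).
  Combine with x ≡ 5 (mod 7): since gcd(13, 7) = 1, we get a unique residue mod 91.
    Write x = 10 + 13·t and substitute into x ≡ 5 (mod 7): 13·t ≡ 5 − 10 = -5 (mod 7).
    Reduce coefficients mod 7: 6·t ≡ 2 (mod 7).
    The inverse of 6 mod 7 is 6 (since 6·6 = 36 = 5·7 + 1), so t ≡ 6·2 = 12 ≡ 5 (mod 7).
    Then x = 10 + 13·5 = 75, valid modulo lcm(13, 7) = 91: x ≡ 75 (mod 91).
  Combine with x ≡ 1 (mod 3): since gcd(91, 3) = 1, we get a unique residue mod 273.
    Write x = 75 + 91·t and substitute into x ≡ 1 (mod 3): 91·t ≡ 1 − 75 = -74 (mod 3).
    Reduce coefficients mod 3: 1·t ≡ 1 (mod 3).
    So t ≡ 1 (mod 3).
    Then x = 75 + 91·1 = 166, valid modulo lcm(91, 3) = 273: x ≡ 166 (mod 273).
Verify: 166 mod 13 = 10 ✓, 166 mod 7 = 5 ✓, 166 mod 3 = 1 ✓.

x ≡ 166 (mod 273).


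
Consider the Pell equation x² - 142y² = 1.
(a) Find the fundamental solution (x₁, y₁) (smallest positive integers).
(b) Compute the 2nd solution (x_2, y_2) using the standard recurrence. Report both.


Step 1: Find the fundamental solution (x₁, y₁) of x² - 142y² = 1.
  Expand √142 as a continued fraction. a₀ = ⌊√142⌋ = 11; iterate m_{k+1} = d_k·a_k − m_k, d_{k+1} = (142 − m_{k+1}²)/d_k, a_{k+1} = ⌊(a₀ + m_{k+1})/d_{k+1}⌋ (starting m₀ = 0, d₀ = 1), with convergents p_k = a_k·p_{k-1} + p_{k-2}, q_k = a_k·q_{k-1} + q_{k-2} (p₋₁ = 1, q₋₁ = 0):
  k = 0: a₀ = 11; p₀/q₀ = 11/1; p₀² − 142·q₀² = 121 − 142 = -21.
  k = 1: m = 11, d = 21, a = ⌊(11 + 11)/21⌋ = 1; p/q = (1·11 + 1)/(1·1 + 0) = 12/1; p² − 142·q² = 144 − 142 = 2.
  k = 2: m = 10, d = 2, a = ⌊(11 + 10)/2⌋ = 10; p/q = (10·12 + 11)/(10·1 + 1) = 131/11; p² − 142·q² = 17161 − 17182 = -21.
  k = 3: m = 10, d = 21, a = ⌊(11 + 10)/21⌋ = 1; p/q = (1·131 + 12)/(1·11 + 1) = 143/12; p² − 142·q² = 20449 − 20448 = 1.
  The first convergent with p² − 142·q² = 1 gives the fundamental solution (x₁, y₁) = (143, 12).
Step 2: Apply the recurrence (x_{n+1}, y_{n+1}) = (x₁x_n + 142y₁y_n, x₁y_n + y₁x_n) repeatedly.
  From (x_1, y_1) = (143, 12): x_2 = 143·143 + 142·12·12 = 40897; y_2 = 143·12 + 12·143 = 3432.
Step 3: Verify x_2² - 142·y_2² = 1672564609 - 1672564608 = 1 (should be 1). ✓

(x_1, y_1) = (143, 12); (x_2, y_2) = (40897, 3432).


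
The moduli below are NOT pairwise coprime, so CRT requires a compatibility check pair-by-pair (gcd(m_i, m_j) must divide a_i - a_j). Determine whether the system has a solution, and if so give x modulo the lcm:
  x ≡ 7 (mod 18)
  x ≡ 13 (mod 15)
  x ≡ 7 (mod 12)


Moduli 18, 15, 12 are not pairwise coprime, so CRT works modulo lcm(m_i) when all pairwise compatibility conditions hold.
Pairwise compatibility: gcd(m_i, m_j) must divide a_i - a_j for every pair.
Merge one congruence at a time:
  Start: x ≡ 7 (mod 18).
  Combine with x ≡ 13 (mod 15): gcd(18, 15) = 3; 13 - 7 = 6, which IS divisible by 3, so compatible.
    Write x = 7 + 18·t and substitute into x ≡ 13 (mod 15): 18·t ≡ 13 − 7 = 6 (mod 15).
    Divide the congruence (and modulus) by g = 3: 6·t ≡ 2 (mod 5).
    Reduce coefficients mod 5: 1·t ≡ 2 (mod 5).
    So t ≡ 2 (mod 5).
    Then x = 7 + 18·2 = 43, valid modulo lcm(18, 15) = 90: x ≡ 43 (mod 90).
  Combine with x ≡ 7 (mod 12): gcd(90, 12) = 6; 7 - 43 = -36, which IS divisible by 6, so compatible.
    Write x = 43 + 90·t and substitute into x ≡ 7 (mod 12): 90·t ≡ 7 − 43 = -36 (mod 12).
    Divide the congruence (and modulus) by g = 6: 15·t ≡ -6 (mod 2).
    Reduce coefficients mod 2: 1·t ≡ 0 (mod 2).
    So t ≡ 0 (mod 2).
    Then x = 43 + 90·0 = 43, valid modulo lcm(90, 12) = 180: x ≡ 43 (mod 180).
Verify: 43 mod 18 = 7, 43 mod 15 = 13, 43 mod 12 = 7.

x ≡ 43 (mod 180).


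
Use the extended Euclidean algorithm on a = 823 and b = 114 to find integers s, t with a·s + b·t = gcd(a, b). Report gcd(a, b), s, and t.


Euclidean algorithm on (823, 114) — divide until remainder is 0:
  823 = 7 · 114 + 25
  114 = 4 · 25 + 14
  25 = 1 · 14 + 11
  14 = 1 · 11 + 3
  11 = 3 · 3 + 2
  3 = 1 · 2 + 1
  2 = 2 · 1 + 0
gcd(823, 114) = 1.
Track Bezout coefficients alongside the remainders: start with r₀ = 823 = a·1 + b·0 (s = 1, t = 0) and r₁ = 114 = a·0 + b·1 (s = 0, t = 1); each new remainder r_{k+1} = r_{k-1} − q_k·r_k inherits s_{k+1} = s_{k-1} − q_k·s_k, t_{k+1} = t_{k-1} − q_k·t_k, so r_k = a·s_k + b·t_k at every step:
  q = 7: r = 25, s = 1 − 7·0 = 1, t = 0 − 7·1 = -7  (check: 823·1 + 114·(-7) = 25)
  q = 4: r = 14, s = 0 − 4·1 = -4, t = 1 − 4·(-7) = 29  (check: 823·(-4) + 114·29 = 14)
  q = 1: r = 11, s = 1 − 1·(-4) = 5, t = -7 − 1·29 = -36  (check: 823·5 + 114·(-36) = 11)
  q = 1: r = 3, s = -4 − 1·5 = -9, t = 29 − 1·(-36) = 65  (check: 823·(-9) + 114·65 = 3)
  q = 3: r = 2, s = 5 − 3·(-9) = 32, t = -36 − 3·65 = -231  (check: 823·32 + 114·(-231) = 2)
  q = 1: r = 1, s = -9 − 1·32 = -41, t = 65 − 1·(-231) = 296  (check: 823·(-41) + 114·296 = 1)
The row with r = 1 (the gcd) gives the Bezout coefficients s = -41, t = 296.
Result: 823 · (-41) + 114 · (296) = 1.

gcd(823, 114) = 1; s = -41, t = 296 (check: 823·(-41) + 114·296 = 1).


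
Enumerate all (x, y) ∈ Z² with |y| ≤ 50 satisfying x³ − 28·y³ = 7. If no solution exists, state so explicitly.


The equation is x³ - 28y³ = 7. For fixed y, x³ = 28·y³ + 7, so a solution requires the RHS to be a perfect cube.
Strategy: iterate y from -50 to 50, compute RHS = 28·y³ + 7, and check whether it is a (positive or negative) perfect cube.
Check small values of y:
  y = 0: RHS = 7 is not a perfect cube.
  y = 1: RHS = 35 is not a perfect cube.
  y = -1: RHS = -21 is not a perfect cube.
  y = 2: RHS = 231 is not a perfect cube.
  y = -2: RHS = -217 is not a perfect cube.
  y = 3: RHS = 763 is not a perfect cube.
  y = -3: RHS = -749 is not a perfect cube.
Continuing the search up to |y| = 50 finds no solutions either.
No (x, y) in the scanned range satisfies the equation.

No integer solutions with |y| ≤ 50.


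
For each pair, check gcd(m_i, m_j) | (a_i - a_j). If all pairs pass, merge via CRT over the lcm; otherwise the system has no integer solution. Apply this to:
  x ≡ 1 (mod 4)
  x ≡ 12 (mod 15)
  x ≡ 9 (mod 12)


Moduli 4, 15, 12 are not pairwise coprime, so CRT works modulo lcm(m_i) when all pairwise compatibility conditions hold.
Pairwise compatibility: gcd(m_i, m_j) must divide a_i - a_j for every pair.
Merge one congruence at a time:
  Start: x ≡ 1 (mod 4).
  Combine with x ≡ 12 (mod 15): gcd(4, 15) = 1; 12 - 1 = 11, which IS divisible by 1, so compatible.
    Write x = 1 + 4·t and substitute into x ≡ 12 (mod 15): 4·t ≡ 12 − 1 = 11 (mod 15).
    The inverse of 4 mod 15 is 4 (since 4·4 = 16 = 1·15 + 1), so t ≡ 4·11 = 44 ≡ 14 (mod 15).
    Then x = 1 + 4·14 = 57, valid modulo lcm(4, 15) = 60: x ≡ 57 (mod 60).
  Combine with x ≡ 9 (mod 12): gcd(60, 12) = 12; 9 - 57 = -48, which IS divisible by 12, so compatible.
    Write x = 57 + 60·t and substitute into x ≡ 9 (mod 12): 60·t ≡ 9 − 57 = -48 (mod 12).
    Divide the congruence (and modulus) by g = 12: 5·t ≡ -4 (mod 1).
    Modulo 1 every t works; take t = 0.
    Then x = 57 + 60·0 = 57, valid modulo lcm(60, 12) = 60: x ≡ 57 (mod 60).
Verify: 57 mod 4 = 1, 57 mod 15 = 12, 57 mod 12 = 9.

x ≡ 57 (mod 60).


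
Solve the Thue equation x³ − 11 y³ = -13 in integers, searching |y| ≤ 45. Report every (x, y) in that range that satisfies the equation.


The equation is x³ - 11y³ = -13. For fixed y, x³ = 11·y³ − 13, so a solution requires the RHS to be a perfect cube.
Strategy: iterate y from -45 to 45, compute RHS = 11·y³ − 13, and check whether it is a (positive or negative) perfect cube.
Check small values of y:
  y = 0: RHS = -13 is not a perfect cube.
  y = 1: RHS = -2 is not a perfect cube.
  y = -1: RHS = -24 is not a perfect cube.
  y = 2: RHS = 75 is not a perfect cube.
  y = -2: RHS = -101 is not a perfect cube.
  y = 3: RHS = 284 is not a perfect cube.
  y = -3: RHS = -310 is not a perfect cube.
Continuing the search up to |y| = 45 finds no solutions either.
No (x, y) in the scanned range satisfies the equation.

No integer solutions with |y| ≤ 45.


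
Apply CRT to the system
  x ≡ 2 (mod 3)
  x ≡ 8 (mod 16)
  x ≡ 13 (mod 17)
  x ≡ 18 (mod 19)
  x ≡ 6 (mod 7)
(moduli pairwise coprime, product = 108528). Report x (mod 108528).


Product of moduli M = 3 · 16 · 17 · 19 · 7 = 108528.
Merge one congruence at a time:
  Start: x ≡ 2 (mod 3).
  Combine with x ≡ 8 (mod 16); new modulus lcm = 48.
    Write x = 2 + 3·t and substitute into x ≡ 8 (mod 16): 3·t ≡ 8 − 2 = 6 (mod 16).
    The inverse of 3 mod 16 is 11 (since 3·11 = 33 = 2·16 + 1), so t ≡ 11·6 = 66 ≡ 2 (mod 16).
    Then x = 2 + 3·2 = 8, valid modulo lcm(3, 16) = 48: x ≡ 8 (mod 48).
  Combine with x ≡ 13 (mod 17); new modulus lcm = 816.
    Write x = 8 + 48·t and substitute into x ≡ 13 (mod 17): 48·t ≡ 13 − 8 = 5 (mod 17).
    Reduce coefficients mod 17: 14·t ≡ 5 (mod 17).
    The inverse of 14 mod 17 is 11 (since 14·11 = 154 = 9·17 + 1), so t ≡ 11·5 = 55 ≡ 4 (mod 17).
    Then x = 8 + 48·4 = 200, valid modulo lcm(48, 17) = 816: x ≡ 200 (mod 816).
  Combine with x ≡ 18 (mod 19); new modulus lcm = 15504.
    Write x = 200 + 816·t and substitute into x ≡ 18 (mod 19): 816·t ≡ 18 − 200 = -182 (mod 19).
    Reduce coefficients mod 19: 18·t ≡ 8 (mod 19).
    The inverse of 18 mod 19 is 18 (since 18·18 = 324 = 17·19 + 1), so t ≡ 18·8 = 144 ≡ 11 (mod 19).
    Then x = 200 + 816·11 = 9176, valid modulo lcm(816, 19) = 15504: x ≡ 9176 (mod 15504).
  Combine with x ≡ 6 (mod 7); new modulus lcm = 108528.
    Write x = 9176 + 15504·t and substitute into x ≡ 6 (mod 7): 15504·t ≡ 6 − 9176 = -9170 (mod 7).
    Reduce coefficients mod 7: 6·t ≡ 0 (mod 7).
    The inverse of 6 mod 7 is 6 (since 6·6 = 36 = 5·7 + 1), so t ≡ 6·0 = 0 ≡ 0 (mod 7).
    Then x = 9176 + 15504·0 = 9176, valid modulo lcm(15504, 7) = 108528: x ≡ 9176 (mod 108528).
Verify against each original: 9176 mod 3 = 2, 9176 mod 16 = 8, 9176 mod 17 = 13, 9176 mod 19 = 18, 9176 mod 7 = 6.

x ≡ 9176 (mod 108528).


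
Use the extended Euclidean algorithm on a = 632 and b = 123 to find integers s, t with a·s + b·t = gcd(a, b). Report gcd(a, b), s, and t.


Euclidean algorithm on (632, 123) — divide until remainder is 0:
  632 = 5 · 123 + 17
  123 = 7 · 17 + 4
  17 = 4 · 4 + 1
  4 = 4 · 1 + 0
gcd(632, 123) = 1.
Track Bezout coefficients alongside the remainders: start with r₀ = 632 = a·1 + b·0 (s = 1, t = 0) and r₁ = 123 = a·0 + b·1 (s = 0, t = 1); each new remainder r_{k+1} = r_{k-1} − q_k·r_k inherits s_{k+1} = s_{k-1} − q_k·s_k, t_{k+1} = t_{k-1} − q_k·t_k, so r_k = a·s_k + b·t_k at every step:
  q = 5: r = 17, s = 1 − 5·0 = 1, t = 0 − 5·1 = -5  (check: 632·1 + 123·(-5) = 17)
  q = 7: r = 4, s = 0 − 7·1 = -7, t = 1 − 7·(-5) = 36  (check: 632·(-7) + 123·36 = 4)
  q = 4: r = 1, s = 1 − 4·(-7) = 29, t = -5 − 4·36 = -149  (check: 632·29 + 123·(-149) = 1)
The row with r = 1 (the gcd) gives the Bezout coefficients s = 29, t = -149.
Result: 632 · (29) + 123 · (-149) = 1.

gcd(632, 123) = 1; s = 29, t = -149 (check: 632·29 + 123·(-149) = 1).


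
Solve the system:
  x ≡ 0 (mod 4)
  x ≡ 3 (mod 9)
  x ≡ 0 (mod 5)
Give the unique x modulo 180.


Moduli 4, 9, 5 are pairwise coprime; by CRT there is a unique solution modulo M = 4 · 9 · 5 = 180.
Solve pairwise, accumulating the modulus:
  Start with x ≡ 0 (mod 4).
  Combine with x ≡ 3 (mod 9): since gcd(4, 9) = 1, we get a unique residue mod 36.
    Write x = 0 + 4·t and substitute into x ≡ 3 (mod 9): 4·t ≡ 3 − 0 = 3 (mod 9).
    The inverse of 4 mod 9 is 7 (since 4·7 = 28 = 3·9 + 1), so t ≡ 7·3 = 21 ≡ 3 (mod 9).
    Then x = 0 + 4·3 = 12, valid modulo lcm(4, 9) = 36: x ≡ 12 (mod 36).
  Combine with x ≡ 0 (mod 5): since gcd(36, 5) = 1, we get a unique residue mod 180.
    Write x = 12 + 36·t and substitute into x ≡ 0 (mod 5): 36·t ≡ 0 − 12 = -12 (mod 5).
    Reduce coefficients mod 5: 1·t ≡ 3 (mod 5).
    So t ≡ 3 (mod 5).
    Then x = 12 + 36·3 = 120, valid modulo lcm(36, 5) = 180: x ≡ 120 (mod 180).
Verify: 120 mod 4 = 0 ✓, 120 mod 9 = 3 ✓, 120 mod 5 = 0 ✓.

x ≡ 120 (mod 180).


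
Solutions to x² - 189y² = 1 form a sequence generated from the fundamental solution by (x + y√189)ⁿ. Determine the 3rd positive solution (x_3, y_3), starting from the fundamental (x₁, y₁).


Step 1: Find the fundamental solution (x₁, y₁) of x² - 189y² = 1.
  Expand √189 as a continued fraction. a₀ = ⌊√189⌋ = 13; iterate m_{k+1} = d_k·a_k − m_k, d_{k+1} = (189 − m_{k+1}²)/d_k, a_{k+1} = ⌊(a₀ + m_{k+1})/d_{k+1}⌋ (starting m₀ = 0, d₀ = 1), with convergents p_k = a_k·p_{k-1} + p_{k-2}, q_k = a_k·q_{k-1} + q_{k-2} (p₋₁ = 1, q₋₁ = 0):
  k = 0: a₀ = 13; p₀/q₀ = 13/1; p₀² − 189·q₀² = 169 − 189 = -20.
  k = 1: m = 13, d = 20, a = ⌊(13 + 13)/20⌋ = 1; p/q = (1·13 + 1)/(1·1 + 0) = 14/1; p² − 189·q² = 196 − 189 = 7.
  k = 2: m = 7, d = 7, a = ⌊(13 + 7)/7⌋ = 2; p/q = (2·14 + 13)/(2·1 + 1) = 41/3; p² − 189·q² = 1681 − 1701 = -20.
  k = 3: m = 7, d = 20, a = ⌊(13 + 7)/20⌋ = 1; p/q = (1·41 + 14)/(1·3 + 1) = 55/4; p² − 189·q² = 3025 − 3024 = 1.
  The first convergent with p² − 189·q² = 1 gives the fundamental solution (x₁, y₁) = (55, 4).
Step 2: Apply the recurrence (x_{n+1}, y_{n+1}) = (x₁x_n + 189y₁y_n, x₁y_n + y₁x_n) repeatedly.
  From (x_1, y_1) = (55, 4): x_2 = 55·55 + 189·4·4 = 6049; y_2 = 55·4 + 4·55 = 440.
  From (x_2, y_2) = (6049, 440): x_3 = 55·6049 + 189·4·440 = 665335; y_3 = 55·440 + 4·6049 = 48396.
Step 3: Verify x_3² - 189·y_3² = 442670662225 - 442670662224 = 1 (should be 1). ✓

(x_1, y_1) = (55, 4); (x_3, y_3) = (665335, 48396).


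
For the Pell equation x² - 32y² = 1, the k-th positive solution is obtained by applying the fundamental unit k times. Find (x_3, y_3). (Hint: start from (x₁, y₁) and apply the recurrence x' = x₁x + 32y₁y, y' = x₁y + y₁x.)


Step 1: Find the fundamental solution (x₁, y₁) of x² - 32y² = 1.
  Expand √32 as a continued fraction. a₀ = ⌊√32⌋ = 5; iterate m_{k+1} = d_k·a_k − m_k, d_{k+1} = (32 − m_{k+1}²)/d_k, a_{k+1} = ⌊(a₀ + m_{k+1})/d_{k+1}⌋ (starting m₀ = 0, d₀ = 1), with convergents p_k = a_k·p_{k-1} + p_{k-2}, q_k = a_k·q_{k-1} + q_{k-2} (p₋₁ = 1, q₋₁ = 0):
  k = 0: a₀ = 5; p₀/q₀ = 5/1; p₀² − 32·q₀² = 25 − 32 = -7.
  k = 1: m = 5, d = 7, a = ⌊(5 + 5)/7⌋ = 1; p/q = (1·5 + 1)/(1·1 + 0) = 6/1; p² − 32·q² = 36 − 32 = 4.
  k = 2: m = 2, d = 4, a = ⌊(5 + 2)/4⌋ = 1; p/q = (1·6 + 5)/(1·1 + 1) = 11/2; p² − 32·q² = 121 − 128 = -7.
  k = 3: m = 2, d = 7, a = ⌊(5 + 2)/7⌋ = 1; p/q = (1·11 + 6)/(1·2 + 1) = 17/3; p² − 32·q² = 289 − 288 = 1.
  The first convergent with p² − 32·q² = 1 gives the fundamental solution (x₁, y₁) = (17, 3).
Step 2: Apply the recurrence (x_{n+1}, y_{n+1}) = (x₁x_n + 32y₁y_n, x₁y_n + y₁x_n) repeatedly.
  From (x_1, y_1) = (17, 3): x_2 = 17·17 + 32·3·3 = 577; y_2 = 17·3 + 3·17 = 102.
  From (x_2, y_2) = (577, 102): x_3 = 17·577 + 32·3·102 = 19601; y_3 = 17·102 + 3·577 = 3465.
Step 3: Verify x_3² - 32·y_3² = 384199201 - 384199200 = 1 (should be 1). ✓

(x_1, y_1) = (17, 3); (x_3, y_3) = (19601, 3465).


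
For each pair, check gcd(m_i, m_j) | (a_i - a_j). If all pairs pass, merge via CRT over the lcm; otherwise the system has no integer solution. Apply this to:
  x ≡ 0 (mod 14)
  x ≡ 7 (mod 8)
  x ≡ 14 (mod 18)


Moduli 14, 8, 18 are not pairwise coprime, so CRT works modulo lcm(m_i) when all pairwise compatibility conditions hold.
Pairwise compatibility: gcd(m_i, m_j) must divide a_i - a_j for every pair.
Merge one congruence at a time:
  Start: x ≡ 0 (mod 14).
  Combine with x ≡ 7 (mod 8): gcd(14, 8) = 2, and 7 - 0 = 7 is NOT divisible by 2.
    ⇒ system is inconsistent (no integer solution).

No solution (the system is inconsistent).


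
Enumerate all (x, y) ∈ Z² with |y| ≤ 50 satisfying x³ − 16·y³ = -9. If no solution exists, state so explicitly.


The equation is x³ - 16y³ = -9. For fixed y, x³ = 16·y³ − 9, so a solution requires the RHS to be a perfect cube.
Strategy: iterate y from -50 to 50, compute RHS = 16·y³ − 9, and check whether it is a (positive or negative) perfect cube.
Check small values of y:
  y = 0: RHS = -9 is not a perfect cube.
  y = 1: RHS = 7 is not a perfect cube.
  y = -1: RHS = -25 is not a perfect cube.
  y = 2: RHS = 119 is not a perfect cube.
  y = -2: RHS = -137 is not a perfect cube.
  y = 3: RHS = 423 is not a perfect cube.
  y = -3: RHS = -441 is not a perfect cube.
Continuing the search up to |y| = 50 finds no solutions either.
No (x, y) in the scanned range satisfies the equation.

No integer solutions with |y| ≤ 50.


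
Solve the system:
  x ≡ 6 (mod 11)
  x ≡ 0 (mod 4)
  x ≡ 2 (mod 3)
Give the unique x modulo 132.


Moduli 11, 4, 3 are pairwise coprime; by CRT there is a unique solution modulo M = 11 · 4 · 3 = 132.
Solve pairwise, accumulating the modulus:
  Start with x ≡ 6 (mod 11).
  Combine with x ≡ 0 (mod 4): since gcd(11, 4) = 1, we get a unique residue mod 44.
    Write x = 6 + 11·t and substitute into x ≡ 0 (mod 4): 11·t ≡ 0 − 6 = -6 (mod 4).
    Reduce coefficients mod 4: 3·t ≡ 2 (mod 4).
    The inverse of 3 mod 4 is 3 (since 3·3 = 9 = 2·4 + 1), so t ≡ 3·2 = 6 ≡ 2 (mod 4).
    Then x = 6 + 11·2 = 28, valid modulo lcm(11, 4) = 44: x ≡ 28 (mod 44).
  Combine with x ≡ 2 (mod 3): since gcd(44, 3) = 1, we get a unique residue mod 132.
    Write x = 28 + 44·t and substitute into x ≡ 2 (mod 3): 44·t ≡ 2 − 28 = -26 (mod 3).
    Reduce coefficients mod 3: 2·t ≡ 1 (mod 3).
    The inverse of 2 mod 3 is 2 (since 2·2 = 4 = 1·3 + 1), so t ≡ 2·1 = 2 ≡ 2 (mod 3).
    Then x = 28 + 44·2 = 116, valid modulo lcm(44, 3) = 132: x ≡ 116 (mod 132).
Verify: 116 mod 11 = 6 ✓, 116 mod 4 = 0 ✓, 116 mod 3 = 2 ✓.

x ≡ 116 (mod 132).


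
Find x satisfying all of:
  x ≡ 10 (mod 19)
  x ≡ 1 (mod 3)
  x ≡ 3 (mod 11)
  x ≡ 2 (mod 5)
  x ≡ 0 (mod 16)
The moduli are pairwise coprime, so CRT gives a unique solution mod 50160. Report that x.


Product of moduli M = 19 · 3 · 11 · 5 · 16 = 50160.
Merge one congruence at a time:
  Start: x ≡ 10 (mod 19).
  Combine with x ≡ 1 (mod 3); new modulus lcm = 57.
    Write x = 10 + 19·t and substitute into x ≡ 1 (mod 3): 19·t ≡ 1 − 10 = -9 (mod 3).
    Reduce coefficients mod 3: 1·t ≡ 0 (mod 3).
    So t ≡ 0 (mod 3).
    Then x = 10 + 19·0 = 10, valid modulo lcm(19, 3) = 57: x ≡ 10 (mod 57).
  Combine with x ≡ 3 (mod 11); new modulus lcm = 627.
    Write x = 10 + 57·t and substitute into x ≡ 3 (mod 11): 57·t ≡ 3 − 10 = -7 (mod 11).
    Reduce coefficients mod 11: 2·t ≡ 4 (mod 11).
    The inverse of 2 mod 11 is 6 (since 2·6 = 12 = 1·11 + 1), so t ≡ 6·4 = 24 ≡ 2 (mod 11).
    Then x = 10 + 57·2 = 124, valid modulo lcm(57, 11) = 627: x ≡ 124 (mod 627).
  Combine with x ≡ 2 (mod 5); new modulus lcm = 3135.
    Write x = 124 + 627·t and substitute into x ≡ 2 (mod 5): 627·t ≡ 2 − 124 = -122 (mod 5).
    Reduce coefficients mod 5: 2·t ≡ 3 (mod 5).
    The inverse of 2 mod 5 is 3 (since 2·3 = 6 = 1·5 + 1), so t ≡ 3·3 = 9 ≡ 4 (mod 5).
    Then x = 124 + 627·4 = 2632, valid modulo lcm(627, 5) = 3135: x ≡ 2632 (mod 3135).
  Combine with x ≡ 0 (mod 16); new modulus lcm = 50160.
    Write x = 2632 + 3135·t and substitute into x ≡ 0 (mod 16): 3135·t ≡ 0 − 2632 = -2632 (mod 16).
    Reduce coefficients mod 16: 15·t ≡ 8 (mod 16).
    The inverse of 15 mod 16 is 15 (since 15·15 = 225 = 14·16 + 1), so t ≡ 15·8 = 120 ≡ 8 (mod 16).
    Then x = 2632 + 3135·8 = 27712, valid modulo lcm(3135, 16) = 50160: x ≡ 27712 (mod 50160).
Verify against each original: 27712 mod 19 = 10, 27712 mod 3 = 1, 27712 mod 11 = 3, 27712 mod 5 = 2, 27712 mod 16 = 0.

x ≡ 27712 (mod 50160).


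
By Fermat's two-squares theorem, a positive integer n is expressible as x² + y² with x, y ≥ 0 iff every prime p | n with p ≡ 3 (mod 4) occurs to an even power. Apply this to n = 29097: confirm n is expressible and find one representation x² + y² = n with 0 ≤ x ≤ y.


Step 1: Factor n = 29097 = 3^2 · 53 · 61.
Step 2: Check the mod-4 condition on each prime factor: 3 ≡ 3 (mod 4), exponent 2 (must be even); 53 ≡ 1 (mod 4), exponent 1; 61 ≡ 1 (mod 4), exponent 1.
All primes ≡ 3 (mod 4) appear to even exponent (or don't appear), so by the two-squares theorem n IS expressible as a sum of two squares.
Step 3: Build a representation. Group n = k² · m with k = 3 and m = 53 · 61 = 3233 (a product of primes ≡ 1 (mod 4)); a representation of m scales to one of n via (k·x)² + (k·y)² = k²(x² + y²). Each prime p ≡ 1 (mod 4) is itself a sum of two squares; find a² by testing p − a² for a perfect square:
  53: 53 − 1² = 52, 53 − 2² = 49 = 7² ⇒ 53 = 2² + 7².
  61: 61 − 1² = 60, 61 − 2² = 57, 61 − 3² = 52, 61 − 4² = 45, 61 − 5² = 36 = 6² ⇒ 61 = 5² + 6².
  Combine using the Brahmagupta–Fibonacci identity (a² + b²)(c² + d²) = (ac − bd)² + (ad + bc)² = (ac + bd)² + (ad − bc)²:
  53 · 61 = 3233: from (2² + 7²)(5² + 6²), take (2·5 − 7·6, 2·6 + 7·5) = (10 − 42, 12 + 35) = (-32, 47); dropping signs (only squares matter) gives (32, 47); check 32² + 47² = 1024 + 2209 = 3233 ✓.
  Scale by k = 3: (3·32, 3·47) = (96, 141).
Step 4: Order so x ≤ y and verify: 96² + 141² = 9216 + 19881 = 29097 = n. ✓

n = 29097 = 96² + 141² (one valid representation with x ≤ y).


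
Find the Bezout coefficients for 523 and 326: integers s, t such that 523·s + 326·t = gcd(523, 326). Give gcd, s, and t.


Euclidean algorithm on (523, 326) — divide until remainder is 0:
  523 = 1 · 326 + 197
  326 = 1 · 197 + 129
  197 = 1 · 129 + 68
  129 = 1 · 68 + 61
  68 = 1 · 61 + 7
  61 = 8 · 7 + 5
  7 = 1 · 5 + 2
  5 = 2 · 2 + 1
  2 = 2 · 1 + 0
gcd(523, 326) = 1.
Track Bezout coefficients alongside the remainders: start with r₀ = 523 = a·1 + b·0 (s = 1, t = 0) and r₁ = 326 = a·0 + b·1 (s = 0, t = 1); each new remainder r_{k+1} = r_{k-1} − q_k·r_k inherits s_{k+1} = s_{k-1} − q_k·s_k, t_{k+1} = t_{k-1} − q_k·t_k, so r_k = a·s_k + b·t_k at every step:
  q = 1: r = 197, s = 1 − 1·0 = 1, t = 0 − 1·1 = -1  (check: 523·1 + 326·(-1) = 197)
  q = 1: r = 129, s = 0 − 1·1 = -1, t = 1 − 1·(-1) = 2  (check: 523·(-1) + 326·2 = 129)
  q = 1: r = 68, s = 1 − 1·(-1) = 2, t = -1 − 1·2 = -3  (check: 523·2 + 326·(-3) = 68)
  q = 1: r = 61, s = -1 − 1·2 = -3, t = 2 − 1·(-3) = 5  (check: 523·(-3) + 326·5 = 61)
  q = 1: r = 7, s = 2 − 1·(-3) = 5, t = -3 − 1·5 = -8  (check: 523·5 + 326·(-8) = 7)
  q = 8: r = 5, s = -3 − 8·5 = -43, t = 5 − 8·(-8) = 69  (check: 523·(-43) + 326·69 = 5)
  q = 1: r = 2, s = 5 − 1·(-43) = 48, t = -8 − 1·69 = -77  (check: 523·48 + 326·(-77) = 2)
  q = 2: r = 1, s = -43 − 2·48 = -139, t = 69 − 2·(-77) = 223  (check: 523·(-139) + 326·223 = 1)
The row with r = 1 (the gcd) gives the Bezout coefficients s = -139, t = 223.
Result: 523 · (-139) + 326 · (223) = 1.

gcd(523, 326) = 1; s = -139, t = 223 (check: 523·(-139) + 326·223 = 1).


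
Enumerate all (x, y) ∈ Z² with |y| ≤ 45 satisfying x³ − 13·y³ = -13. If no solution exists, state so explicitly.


The equation is x³ - 13y³ = -13. For fixed y, x³ = 13·y³ − 13, so a solution requires the RHS to be a perfect cube.
Strategy: iterate y from -45 to 45, compute RHS = 13·y³ − 13, and check whether it is a (positive or negative) perfect cube.
Check small values of y:
  y = 0: RHS = -13 is not a perfect cube.
  y = 1: RHS = 0 = (0)³ ⇒ x = 0 works.
  y = -1: RHS = -26 is not a perfect cube.
  y = 2: RHS = 91 is not a perfect cube.
  y = -2: RHS = -117 is not a perfect cube.
  y = 3: RHS = 338 is not a perfect cube.
  y = -3: RHS = -364 is not a perfect cube.
Continuing the search up to |y| = 45 finds no further solutions beyond those listed.
Collected solutions: (0, 1).

Solutions (with |y| ≤ 45): (0, 1).


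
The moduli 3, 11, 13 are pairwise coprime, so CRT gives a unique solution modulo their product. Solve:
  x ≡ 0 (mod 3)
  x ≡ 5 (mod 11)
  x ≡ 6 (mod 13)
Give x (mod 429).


Moduli 3, 11, 13 are pairwise coprime; by CRT there is a unique solution modulo M = 3 · 11 · 13 = 429.
Solve pairwise, accumulating the modulus:
  Start with x ≡ 0 (mod 3).
  Combine with x ≡ 5 (mod 11): since gcd(3, 11) = 1, we get a unique residue mod 33.
    Write x = 0 + 3·t and substitute into x ≡ 5 (mod 11): 3·t ≡ 5 − 0 = 5 (mod 11).
    The inverse of 3 mod 11 is 4 (since 3·4 = 12 = 1·11 + 1), so t ≡ 4·5 = 20 ≡ 9 (mod 11).
    Then x = 0 + 3·9 = 27, valid modulo lcm(3, 11) = 33: x ≡ 27 (mod 33).
  Combine with x ≡ 6 (mod 13): since gcd(33, 13) = 1, we get a unique residue mod 429.
    Write x = 27 + 33·t and substitute into x ≡ 6 (mod 13): 33·t ≡ 6 − 27 = -21 (mod 13).
    Reduce coefficients mod 13: 7·t ≡ 5 (mod 13).
    The inverse of 7 mod 13 is 2 (since 7·2 = 14 = 1·13 + 1), so t ≡ 2·5 = 10 ≡ 10 (mod 13).
    Then x = 27 + 33·10 = 357, valid modulo lcm(33, 13) = 429: x ≡ 357 (mod 429).
Verify: 357 mod 3 = 0 ✓, 357 mod 11 = 5 ✓, 357 mod 13 = 6 ✓.

x ≡ 357 (mod 429).


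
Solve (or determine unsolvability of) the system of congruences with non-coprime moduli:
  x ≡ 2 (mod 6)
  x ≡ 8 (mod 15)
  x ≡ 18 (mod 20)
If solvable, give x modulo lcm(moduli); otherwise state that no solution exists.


Moduli 6, 15, 20 are not pairwise coprime, so CRT works modulo lcm(m_i) when all pairwise compatibility conditions hold.
Pairwise compatibility: gcd(m_i, m_j) must divide a_i - a_j for every pair.
Merge one congruence at a time:
  Start: x ≡ 2 (mod 6).
  Combine with x ≡ 8 (mod 15): gcd(6, 15) = 3; 8 - 2 = 6, which IS divisible by 3, so compatible.
    Write x = 2 + 6·t and substitute into x ≡ 8 (mod 15): 6·t ≡ 8 − 2 = 6 (mod 15).
    Divide the congruence (and modulus) by g = 3: 2·t ≡ 2 (mod 5).
    The inverse of 2 mod 5 is 3 (since 2·3 = 6 = 1·5 + 1), so t ≡ 3·2 = 6 ≡ 1 (mod 5).
    Then x = 2 + 6·1 = 8, valid modulo lcm(6, 15) = 30: x ≡ 8 (mod 30).
  Combine with x ≡ 18 (mod 20): gcd(30, 20) = 10; 18 - 8 = 10, which IS divisible by 10, so compatible.
    Write x = 8 + 30·t and substitute into x ≡ 18 (mod 20): 30·t ≡ 18 − 8 = 10 (mod 20).
    Divide the congruence (and modulus) by g = 10: 3·t ≡ 1 (mod 2).
    Reduce coefficients mod 2: 1·t ≡ 1 (mod 2).
    So t ≡ 1 (mod 2).
    Then x = 8 + 30·1 = 38, valid modulo lcm(30, 20) = 60: x ≡ 38 (mod 60).
Verify: 38 mod 6 = 2, 38 mod 15 = 8, 38 mod 20 = 18.

x ≡ 38 (mod 60).


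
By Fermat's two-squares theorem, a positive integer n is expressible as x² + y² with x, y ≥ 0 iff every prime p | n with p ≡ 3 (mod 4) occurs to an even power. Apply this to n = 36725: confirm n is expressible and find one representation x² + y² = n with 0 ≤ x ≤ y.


Step 1: Factor n = 36725 = 5^2 · 13 · 113.
Step 2: Check the mod-4 condition on each prime factor: 5 ≡ 1 (mod 4), exponent 2; 13 ≡ 1 (mod 4), exponent 1; 113 ≡ 1 (mod 4), exponent 1.
All primes ≡ 3 (mod 4) appear to even exponent (or don't appear), so by the two-squares theorem n IS expressible as a sum of two squares.
Step 3: Build a representation. Group n = k² · m with k = 5 and m = 13 · 113 = 1469 (a product of primes ≡ 1 (mod 4)); a representation of m scales to one of n via (k·x)² + (k·y)² = k²(x² + y²). Each prime p ≡ 1 (mod 4) is itself a sum of two squares; find a² by testing p − a² for a perfect square:
  13: 13 − 1² = 12, 13 − 2² = 9 = 3² ⇒ 13 = 2² + 3².
  113: 113 − 1² = 112, 113 − 2² = 109, 113 − 3² = 104, 113 − 4² = 97, 113 − 5² = 88, 113 − 6² = 77, 113 − 7² = 64 = 8² ⇒ 113 = 7² + 8².
  Combine using the Brahmagupta–Fibonacci identity (a² + b²)(c² + d²) = (ac − bd)² + (ad + bc)² = (ac + bd)² + (ad − bc)²:
  13 · 113 = 1469: from (2² + 3²)(7² + 8²), take (2·7 − 3·8, 2·8 + 3·7) = (14 − 24, 16 + 21) = (-10, 37); dropping signs (only squares matter) gives (10, 37); check 10² + 37² = 100 + 1369 = 1469 ✓.
  Scale by k = 5: (5·10, 5·37) = (50, 185).
Step 4: Order so x ≤ y and verify: 50² + 185² = 2500 + 34225 = 36725 = n. ✓

n = 36725 = 50² + 185² (one valid representation with x ≤ y).


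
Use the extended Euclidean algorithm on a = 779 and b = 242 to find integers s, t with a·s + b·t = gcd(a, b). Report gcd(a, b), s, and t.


Euclidean algorithm on (779, 242) — divide until remainder is 0:
  779 = 3 · 242 + 53
  242 = 4 · 53 + 30
  53 = 1 · 30 + 23
  30 = 1 · 23 + 7
  23 = 3 · 7 + 2
  7 = 3 · 2 + 1
  2 = 2 · 1 + 0
gcd(779, 242) = 1.
Track Bezout coefficients alongside the remainders: start with r₀ = 779 = a·1 + b·0 (s = 1, t = 0) and r₁ = 242 = a·0 + b·1 (s = 0, t = 1); each new remainder r_{k+1} = r_{k-1} − q_k·r_k inherits s_{k+1} = s_{k-1} − q_k·s_k, t_{k+1} = t_{k-1} − q_k·t_k, so r_k = a·s_k + b·t_k at every step:
  q = 3: r = 53, s = 1 − 3·0 = 1, t = 0 − 3·1 = -3  (check: 779·1 + 242·(-3) = 53)
  q = 4: r = 30, s = 0 − 4·1 = -4, t = 1 − 4·(-3) = 13  (check: 779·(-4) + 242·13 = 30)
  q = 1: r = 23, s = 1 − 1·(-4) = 5, t = -3 − 1·13 = -16  (check: 779·5 + 242·(-16) = 23)
  q = 1: r = 7, s = -4 − 1·5 = -9, t = 13 − 1·(-16) = 29  (check: 779·(-9) + 242·29 = 7)
  q = 3: r = 2, s = 5 − 3·(-9) = 32, t = -16 − 3·29 = -103  (check: 779·32 + 242·(-103) = 2)
  q = 3: r = 1, s = -9 − 3·32 = -105, t = 29 − 3·(-103) = 338  (check: 779·(-105) + 242·338 = 1)
The row with r = 1 (the gcd) gives the Bezout coefficients s = -105, t = 338.
Result: 779 · (-105) + 242 · (338) = 1.

gcd(779, 242) = 1; s = -105, t = 338 (check: 779·(-105) + 242·338 = 1).
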